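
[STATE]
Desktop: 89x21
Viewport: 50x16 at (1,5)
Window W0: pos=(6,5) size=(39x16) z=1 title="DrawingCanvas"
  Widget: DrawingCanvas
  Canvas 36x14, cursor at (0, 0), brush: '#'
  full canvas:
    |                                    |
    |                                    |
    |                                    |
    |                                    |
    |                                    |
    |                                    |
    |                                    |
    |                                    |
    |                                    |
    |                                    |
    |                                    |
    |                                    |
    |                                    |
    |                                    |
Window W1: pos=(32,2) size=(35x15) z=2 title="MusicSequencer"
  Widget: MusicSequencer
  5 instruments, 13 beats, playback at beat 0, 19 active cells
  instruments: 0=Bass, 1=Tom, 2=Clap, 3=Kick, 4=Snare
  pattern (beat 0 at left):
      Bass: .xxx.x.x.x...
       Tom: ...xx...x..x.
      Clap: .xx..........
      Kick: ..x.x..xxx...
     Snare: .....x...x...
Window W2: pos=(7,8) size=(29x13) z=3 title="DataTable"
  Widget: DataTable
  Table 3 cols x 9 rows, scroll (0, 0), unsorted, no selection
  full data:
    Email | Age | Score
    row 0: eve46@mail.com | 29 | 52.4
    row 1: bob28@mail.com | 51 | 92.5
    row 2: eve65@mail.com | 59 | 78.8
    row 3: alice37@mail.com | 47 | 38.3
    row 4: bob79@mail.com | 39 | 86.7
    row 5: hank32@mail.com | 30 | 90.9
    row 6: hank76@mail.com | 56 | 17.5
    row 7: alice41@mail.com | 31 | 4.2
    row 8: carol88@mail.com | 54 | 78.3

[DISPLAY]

     ┏━━━━━━━━━━━━━━━━━━━━━━━━━┃      ▼12345678901
     ┃ DrawingCanvas           ┃  Bass·███·█·█·█··
     ┠─────────────────────────┃   Tom···██···█··█
     ┃┏━━━━━━━━━━━━━━━━━━━━━━━━━━━┓lap·██·········
     ┃┃ DataTable                 ┃ick··█·█··███··
     ┃┠───────────────────────────┨are·····█···█··
     ┃┃Email           │Age│Score ┃               
     ┃┃────────────────┼───┼───── ┃               
     ┃┃eve46@mail.com  │29 │52.4  ┃               
     ┃┃bob28@mail.com  │51 │92.5  ┃               
     ┃┃eve65@mail.com  │59 │78.8  ┃               
     ┃┃alice37@mail.com│47 │38.3  ┃━━━━━━━━━━━━━━━
     ┃┃bob79@mail.com  │39 │86.7  ┃        ┃      
     ┃┃hank32@mail.com │30 │90.9  ┃        ┃      
     ┃┃hank76@mail.com │56 │17.5  ┃        ┃      
     ┗┗━━━━━━━━━━━━━━━━━━━━━━━━━━━┛━━━━━━━━┛      


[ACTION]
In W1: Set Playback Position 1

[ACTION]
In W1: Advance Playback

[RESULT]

     ┏━━━━━━━━━━━━━━━━━━━━━━━━━┃      01▼345678901
     ┃ DrawingCanvas           ┃  Bass·███·█·█·█··
     ┠─────────────────────────┃   Tom···██···█··█
     ┃┏━━━━━━━━━━━━━━━━━━━━━━━━━━━┓lap·██·········
     ┃┃ DataTable                 ┃ick··█·█··███··
     ┃┠───────────────────────────┨are·····█···█··
     ┃┃Email           │Age│Score ┃               
     ┃┃────────────────┼───┼───── ┃               
     ┃┃eve46@mail.com  │29 │52.4  ┃               
     ┃┃bob28@mail.com  │51 │92.5  ┃               
     ┃┃eve65@mail.com  │59 │78.8  ┃               
     ┃┃alice37@mail.com│47 │38.3  ┃━━━━━━━━━━━━━━━
     ┃┃bob79@mail.com  │39 │86.7  ┃        ┃      
     ┃┃hank32@mail.com │30 │90.9  ┃        ┃      
     ┃┃hank76@mail.com │56 │17.5  ┃        ┃      
     ┗┗━━━━━━━━━━━━━━━━━━━━━━━━━━━┛━━━━━━━━┛      


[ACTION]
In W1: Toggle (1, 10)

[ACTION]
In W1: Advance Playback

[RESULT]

     ┏━━━━━━━━━━━━━━━━━━━━━━━━━┃      012▼45678901
     ┃ DrawingCanvas           ┃  Bass·███·█·█·█··
     ┠─────────────────────────┃   Tom···██···█·██
     ┃┏━━━━━━━━━━━━━━━━━━━━━━━━━━━┓lap·██·········
     ┃┃ DataTable                 ┃ick··█·█··███··
     ┃┠───────────────────────────┨are·····█···█··
     ┃┃Email           │Age│Score ┃               
     ┃┃────────────────┼───┼───── ┃               
     ┃┃eve46@mail.com  │29 │52.4  ┃               
     ┃┃bob28@mail.com  │51 │92.5  ┃               
     ┃┃eve65@mail.com  │59 │78.8  ┃               
     ┃┃alice37@mail.com│47 │38.3  ┃━━━━━━━━━━━━━━━
     ┃┃bob79@mail.com  │39 │86.7  ┃        ┃      
     ┃┃hank32@mail.com │30 │90.9  ┃        ┃      
     ┃┃hank76@mail.com │56 │17.5  ┃        ┃      
     ┗┗━━━━━━━━━━━━━━━━━━━━━━━━━━━┛━━━━━━━━┛      


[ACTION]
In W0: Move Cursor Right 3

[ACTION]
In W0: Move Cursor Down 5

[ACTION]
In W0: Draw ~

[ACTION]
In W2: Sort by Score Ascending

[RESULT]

     ┏━━━━━━━━━━━━━━━━━━━━━━━━━┃      012▼45678901
     ┃ DrawingCanvas           ┃  Bass·███·█·█·█··
     ┠─────────────────────────┃   Tom···██···█·██
     ┃┏━━━━━━━━━━━━━━━━━━━━━━━━━━━┓lap·██·········
     ┃┃ DataTable                 ┃ick··█·█··███··
     ┃┠───────────────────────────┨are·····█···█··
     ┃┃Email           │Age│Scor▲ ┃               
     ┃┃────────────────┼───┼───── ┃               
     ┃┃alice41@mail.com│31 │4.2   ┃               
     ┃┃hank76@mail.com │56 │17.5  ┃               
     ┃┃alice37@mail.com│47 │38.3  ┃               
     ┃┃eve46@mail.com  │29 │52.4  ┃━━━━━━━━━━━━━━━
     ┃┃carol88@mail.com│54 │78.3  ┃        ┃      
     ┃┃eve65@mail.com  │59 │78.8  ┃        ┃      
     ┃┃bob79@mail.com  │39 │86.7  ┃        ┃      
     ┗┗━━━━━━━━━━━━━━━━━━━━━━━━━━━┛━━━━━━━━┛      


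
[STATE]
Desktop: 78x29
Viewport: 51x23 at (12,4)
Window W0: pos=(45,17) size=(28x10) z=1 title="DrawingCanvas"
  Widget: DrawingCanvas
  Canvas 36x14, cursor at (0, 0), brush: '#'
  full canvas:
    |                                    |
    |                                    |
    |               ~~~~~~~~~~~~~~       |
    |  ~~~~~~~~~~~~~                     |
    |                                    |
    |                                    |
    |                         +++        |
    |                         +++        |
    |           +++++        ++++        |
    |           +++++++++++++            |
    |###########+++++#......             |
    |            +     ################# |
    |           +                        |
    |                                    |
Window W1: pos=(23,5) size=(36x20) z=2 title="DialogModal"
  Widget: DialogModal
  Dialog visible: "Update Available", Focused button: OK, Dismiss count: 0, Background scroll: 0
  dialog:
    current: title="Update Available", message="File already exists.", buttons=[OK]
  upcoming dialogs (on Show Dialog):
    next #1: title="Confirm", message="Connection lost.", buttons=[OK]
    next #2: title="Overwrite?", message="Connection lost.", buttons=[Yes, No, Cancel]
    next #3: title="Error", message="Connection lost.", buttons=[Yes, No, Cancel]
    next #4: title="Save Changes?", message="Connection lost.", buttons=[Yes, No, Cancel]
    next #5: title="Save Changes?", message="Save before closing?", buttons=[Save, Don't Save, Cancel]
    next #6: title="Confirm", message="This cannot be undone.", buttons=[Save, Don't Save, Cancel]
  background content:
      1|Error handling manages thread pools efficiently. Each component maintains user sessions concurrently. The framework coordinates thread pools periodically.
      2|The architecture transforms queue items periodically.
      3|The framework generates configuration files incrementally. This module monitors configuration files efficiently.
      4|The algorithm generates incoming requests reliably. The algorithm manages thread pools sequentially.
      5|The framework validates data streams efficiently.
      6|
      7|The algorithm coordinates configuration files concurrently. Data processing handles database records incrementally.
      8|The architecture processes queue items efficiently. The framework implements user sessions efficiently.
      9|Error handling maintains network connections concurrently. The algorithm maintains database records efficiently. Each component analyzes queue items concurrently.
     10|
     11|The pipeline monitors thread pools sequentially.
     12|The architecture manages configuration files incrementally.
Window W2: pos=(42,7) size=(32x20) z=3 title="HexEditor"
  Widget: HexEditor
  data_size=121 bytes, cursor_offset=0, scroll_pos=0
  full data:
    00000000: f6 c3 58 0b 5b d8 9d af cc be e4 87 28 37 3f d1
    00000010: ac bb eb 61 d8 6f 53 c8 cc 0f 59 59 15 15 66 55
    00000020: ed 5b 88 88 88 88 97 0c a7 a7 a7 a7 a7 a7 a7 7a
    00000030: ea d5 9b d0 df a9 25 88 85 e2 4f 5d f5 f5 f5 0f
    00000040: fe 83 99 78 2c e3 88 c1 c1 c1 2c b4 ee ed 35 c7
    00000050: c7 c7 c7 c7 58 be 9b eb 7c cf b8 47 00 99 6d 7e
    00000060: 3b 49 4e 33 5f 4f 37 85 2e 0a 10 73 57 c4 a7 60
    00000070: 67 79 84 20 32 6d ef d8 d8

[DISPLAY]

                                                   
           ┏━━━━━━━━━━━━━━━━━━━━━━━━━━━━━━━━━━┓    
           ┃ DialogModal                      ┃    
           ┠──────────────────┏━━━━━━━━━━━━━━━━━━━━
           ┃Error handling man┃ HexEditor          
           ┃The architecture t┠────────────────────
           ┃The framework gene┃00000000  F6 c3 58 0
           ┃The algorithm gene┃00000010  ac bb eb 6
           ┃The framework vali┃00000020  ed 5b 88 8
           ┃     ┌────────────┃00000030  ea d5 9b d
           ┃The a│   Update Av┃00000040  fe 83 99 7
           ┃The a│ File alread┃00000050  c7 c7 c7 c
           ┃Error│         [OK┃00000060  3b 49 4e 3
           ┃     └────────────┃00000070  67 79 84 2
           ┃The pipeline monit┃                    
           ┃The architecture m┃                    
           ┃                  ┃                    
           ┃                  ┃                    
           ┃                  ┃                    
           ┃                  ┃                    
           ┗━━━━━━━━━━━━━━━━━━┃                    
                              ┃                    
                              ┗━━━━━━━━━━━━━━━━━━━━


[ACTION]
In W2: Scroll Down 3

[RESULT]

                                                   
           ┏━━━━━━━━━━━━━━━━━━━━━━━━━━━━━━━━━━┓    
           ┃ DialogModal                      ┃    
           ┠──────────────────┏━━━━━━━━━━━━━━━━━━━━
           ┃Error handling man┃ HexEditor          
           ┃The architecture t┠────────────────────
           ┃The framework gene┃00000030  ea d5 9b d
           ┃The algorithm gene┃00000040  fe 83 99 7
           ┃The framework vali┃00000050  c7 c7 c7 c
           ┃     ┌────────────┃00000060  3b 49 4e 3
           ┃The a│   Update Av┃00000070  67 79 84 2
           ┃The a│ File alread┃                    
           ┃Error│         [OK┃                    
           ┃     └────────────┃                    
           ┃The pipeline monit┃                    
           ┃The architecture m┃                    
           ┃                  ┃                    
           ┃                  ┃                    
           ┃                  ┃                    
           ┃                  ┃                    
           ┗━━━━━━━━━━━━━━━━━━┃                    
                              ┃                    
                              ┗━━━━━━━━━━━━━━━━━━━━


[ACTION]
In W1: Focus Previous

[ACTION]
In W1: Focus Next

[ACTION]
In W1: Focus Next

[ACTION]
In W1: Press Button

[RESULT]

                                                   
           ┏━━━━━━━━━━━━━━━━━━━━━━━━━━━━━━━━━━┓    
           ┃ DialogModal                      ┃    
           ┠──────────────────┏━━━━━━━━━━━━━━━━━━━━
           ┃Error handling man┃ HexEditor          
           ┃The architecture t┠────────────────────
           ┃The framework gene┃00000030  ea d5 9b d
           ┃The algorithm gene┃00000040  fe 83 99 7
           ┃The framework vali┃00000050  c7 c7 c7 c
           ┃                  ┃00000060  3b 49 4e 3
           ┃The algorithm coor┃00000070  67 79 84 2
           ┃The architecture p┃                    
           ┃Error handling mai┃                    
           ┃                  ┃                    
           ┃The pipeline monit┃                    
           ┃The architecture m┃                    
           ┃                  ┃                    
           ┃                  ┃                    
           ┃                  ┃                    
           ┃                  ┃                    
           ┗━━━━━━━━━━━━━━━━━━┃                    
                              ┃                    
                              ┗━━━━━━━━━━━━━━━━━━━━


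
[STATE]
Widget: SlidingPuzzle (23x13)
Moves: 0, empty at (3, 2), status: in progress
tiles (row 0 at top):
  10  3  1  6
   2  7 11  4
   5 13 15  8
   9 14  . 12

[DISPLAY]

┌────┬────┬────┬────┐  
│ 10 │  3 │  1 │  6 │  
├────┼────┼────┼────┤  
│  2 │  7 │ 11 │  4 │  
├────┼────┼────┼────┤  
│  5 │ 13 │ 15 │  8 │  
├────┼────┼────┼────┤  
│  9 │ 14 │    │ 12 │  
└────┴────┴────┴────┘  
Moves: 0               
                       
                       
                       


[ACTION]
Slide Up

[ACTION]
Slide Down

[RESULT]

┌────┬────┬────┬────┐  
│ 10 │  3 │  1 │  6 │  
├────┼────┼────┼────┤  
│  2 │  7 │ 11 │  4 │  
├────┼────┼────┼────┤  
│  5 │ 13 │    │  8 │  
├────┼────┼────┼────┤  
│  9 │ 14 │ 15 │ 12 │  
└────┴────┴────┴────┘  
Moves: 1               
                       
                       
                       


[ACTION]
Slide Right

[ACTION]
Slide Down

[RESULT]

┌────┬────┬────┬────┐  
│ 10 │  3 │  1 │  6 │  
├────┼────┼────┼────┤  
│  2 │    │ 11 │  4 │  
├────┼────┼────┼────┤  
│  5 │  7 │ 13 │  8 │  
├────┼────┼────┼────┤  
│  9 │ 14 │ 15 │ 12 │  
└────┴────┴────┴────┘  
Moves: 3               
                       
                       
                       


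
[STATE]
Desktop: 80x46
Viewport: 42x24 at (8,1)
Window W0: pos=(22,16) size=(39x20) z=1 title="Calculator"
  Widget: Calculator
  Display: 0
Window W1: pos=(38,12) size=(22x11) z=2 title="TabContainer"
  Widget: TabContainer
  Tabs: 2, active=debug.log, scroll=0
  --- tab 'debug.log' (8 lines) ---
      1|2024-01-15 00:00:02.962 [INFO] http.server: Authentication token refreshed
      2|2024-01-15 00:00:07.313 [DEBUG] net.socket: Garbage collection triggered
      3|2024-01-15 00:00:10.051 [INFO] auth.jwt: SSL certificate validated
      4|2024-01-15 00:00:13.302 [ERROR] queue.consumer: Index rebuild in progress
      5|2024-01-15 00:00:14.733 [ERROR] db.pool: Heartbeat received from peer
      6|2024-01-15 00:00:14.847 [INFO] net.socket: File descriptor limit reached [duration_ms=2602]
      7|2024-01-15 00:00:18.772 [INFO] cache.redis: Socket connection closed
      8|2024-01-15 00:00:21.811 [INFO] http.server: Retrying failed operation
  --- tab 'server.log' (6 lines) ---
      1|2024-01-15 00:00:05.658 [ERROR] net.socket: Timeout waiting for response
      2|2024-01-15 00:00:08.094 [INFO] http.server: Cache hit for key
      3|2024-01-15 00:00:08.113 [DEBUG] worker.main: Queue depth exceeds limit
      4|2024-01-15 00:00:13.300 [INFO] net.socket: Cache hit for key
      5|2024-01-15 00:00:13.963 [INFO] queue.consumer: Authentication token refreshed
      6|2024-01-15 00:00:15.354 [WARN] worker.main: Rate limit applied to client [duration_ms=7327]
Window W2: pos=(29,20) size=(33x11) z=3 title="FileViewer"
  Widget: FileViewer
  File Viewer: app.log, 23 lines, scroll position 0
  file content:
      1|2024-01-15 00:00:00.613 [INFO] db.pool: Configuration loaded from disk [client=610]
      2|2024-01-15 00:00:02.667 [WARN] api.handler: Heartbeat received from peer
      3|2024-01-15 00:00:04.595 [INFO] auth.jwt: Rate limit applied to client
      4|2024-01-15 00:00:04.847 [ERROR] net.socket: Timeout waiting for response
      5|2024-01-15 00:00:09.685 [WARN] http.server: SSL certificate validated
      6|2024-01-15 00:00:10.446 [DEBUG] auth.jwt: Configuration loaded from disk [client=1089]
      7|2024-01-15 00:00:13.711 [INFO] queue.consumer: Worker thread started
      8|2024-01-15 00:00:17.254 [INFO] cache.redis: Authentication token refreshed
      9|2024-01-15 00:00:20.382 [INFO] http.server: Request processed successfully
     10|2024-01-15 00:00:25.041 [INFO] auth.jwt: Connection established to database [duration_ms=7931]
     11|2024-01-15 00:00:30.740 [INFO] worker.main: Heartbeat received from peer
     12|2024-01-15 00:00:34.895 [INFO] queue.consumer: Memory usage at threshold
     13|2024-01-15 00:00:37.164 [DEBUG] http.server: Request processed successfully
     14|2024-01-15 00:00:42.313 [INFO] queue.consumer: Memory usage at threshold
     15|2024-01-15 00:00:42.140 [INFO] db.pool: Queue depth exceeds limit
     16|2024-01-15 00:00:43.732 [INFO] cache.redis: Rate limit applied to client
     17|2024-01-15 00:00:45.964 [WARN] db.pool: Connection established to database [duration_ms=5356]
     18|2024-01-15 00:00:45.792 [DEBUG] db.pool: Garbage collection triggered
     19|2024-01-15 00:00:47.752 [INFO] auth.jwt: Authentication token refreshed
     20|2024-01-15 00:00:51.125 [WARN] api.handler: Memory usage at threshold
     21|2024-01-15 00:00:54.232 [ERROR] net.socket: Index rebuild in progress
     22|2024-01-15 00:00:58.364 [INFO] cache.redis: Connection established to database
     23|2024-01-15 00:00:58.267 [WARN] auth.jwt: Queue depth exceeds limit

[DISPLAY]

                                          
                                          
                                          
                                          
                                          
                                          
                                          
                                          
                                          
                                          
                                          
                              ┏━━━━━━━━━━━
                              ┃ TabContain
                              ┠───────────
                              ┃[debug.log]
              ┏━━━━━━━━━━━━━━━┃───────────
              ┃ Calculator    ┃2024-01-15 
              ┠───────────────┃2024-01-15 
              ┃               ┃2024-01-15 
              ┃┌───┬─┏━━━━━━━━━━━━━━━━━━━━
              ┃│ 7 │ ┃ FileViewer         
              ┃├───┼─┠────────────────────
              ┃│ 4 │ ┃2024-01-15 00:00:00.
              ┃├───┼─┃2024-01-15 00:00:02.


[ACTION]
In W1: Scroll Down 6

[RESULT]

                                          
                                          
                                          
                                          
                                          
                                          
                                          
                                          
                                          
                                          
                                          
                              ┏━━━━━━━━━━━
                              ┃ TabContain
                              ┠───────────
                              ┃[debug.log]
              ┏━━━━━━━━━━━━━━━┃───────────
              ┃ Calculator    ┃2024-01-15 
              ┠───────────────┃2024-01-15 
              ┃               ┃           
              ┃┌───┬─┏━━━━━━━━━━━━━━━━━━━━
              ┃│ 7 │ ┃ FileViewer         
              ┃├───┼─┠────────────────────
              ┃│ 4 │ ┃2024-01-15 00:00:00.
              ┃├───┼─┃2024-01-15 00:00:02.


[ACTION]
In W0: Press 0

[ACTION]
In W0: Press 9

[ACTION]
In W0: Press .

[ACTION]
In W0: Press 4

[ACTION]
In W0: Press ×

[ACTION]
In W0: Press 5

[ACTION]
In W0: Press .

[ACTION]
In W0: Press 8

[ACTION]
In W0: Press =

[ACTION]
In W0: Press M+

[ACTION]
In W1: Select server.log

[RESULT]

                                          
                                          
                                          
                                          
                                          
                                          
                                          
                                          
                                          
                                          
                                          
                              ┏━━━━━━━━━━━
                              ┃ TabContain
                              ┠───────────
                              ┃ debug.log 
              ┏━━━━━━━━━━━━━━━┃───────────
              ┃ Calculator    ┃2024-01-15 
              ┠───────────────┃2024-01-15 
              ┃               ┃2024-01-15 
              ┃┌───┬─┏━━━━━━━━━━━━━━━━━━━━
              ┃│ 7 │ ┃ FileViewer         
              ┃├───┼─┠────────────────────
              ┃│ 4 │ ┃2024-01-15 00:00:00.
              ┃├───┼─┃2024-01-15 00:00:02.


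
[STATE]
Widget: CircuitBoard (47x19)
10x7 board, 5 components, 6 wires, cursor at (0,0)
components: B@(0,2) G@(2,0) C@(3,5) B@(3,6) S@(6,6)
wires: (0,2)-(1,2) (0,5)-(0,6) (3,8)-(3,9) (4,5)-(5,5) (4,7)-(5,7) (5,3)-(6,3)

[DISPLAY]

   0 1 2 3 4 5 6 7 8 9                         
0  [.]      B           · ─ ·                  
            │                                  
1           ·                                  
                                               
2   G                                          
                                               
3                       C   B       · ─ ·      
                                               
4                       ·       ·              
                        │       │              
5               ·       ·       ·              
                │                              
6               ·           S                  
Cursor: (0,0)                                  
                                               
                                               
                                               
                                               


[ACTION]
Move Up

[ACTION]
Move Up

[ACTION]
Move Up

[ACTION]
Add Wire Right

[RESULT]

   0 1 2 3 4 5 6 7 8 9                         
0  [.]─ ·   B           · ─ ·                  
            │                                  
1           ·                                  
                                               
2   G                                          
                                               
3                       C   B       · ─ ·      
                                               
4                       ·       ·              
                        │       │              
5               ·       ·       ·              
                │                              
6               ·           S                  
Cursor: (0,0)                                  
                                               
                                               
                                               
                                               


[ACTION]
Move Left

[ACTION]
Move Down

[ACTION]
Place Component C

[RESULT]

   0 1 2 3 4 5 6 7 8 9                         
0   · ─ ·   B           · ─ ·                  
            │                                  
1  [C]      ·                                  
                                               
2   G                                          
                                               
3                       C   B       · ─ ·      
                                               
4                       ·       ·              
                        │       │              
5               ·       ·       ·              
                │                              
6               ·           S                  
Cursor: (1,0)                                  
                                               
                                               
                                               
                                               


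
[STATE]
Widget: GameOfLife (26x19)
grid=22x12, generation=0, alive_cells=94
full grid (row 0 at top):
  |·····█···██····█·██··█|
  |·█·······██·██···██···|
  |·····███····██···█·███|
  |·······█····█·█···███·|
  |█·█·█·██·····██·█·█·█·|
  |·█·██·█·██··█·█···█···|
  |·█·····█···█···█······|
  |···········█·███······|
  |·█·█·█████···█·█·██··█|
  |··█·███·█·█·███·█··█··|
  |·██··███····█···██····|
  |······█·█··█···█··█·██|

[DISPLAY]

Gen: 0                    
·····█···██····█·██··█    
·█·······██·██···██···    
·····███····██···█·███    
·······█····█·█···███·    
█·█·█·██·····██·█·█·█·    
·█·██·█·██··█·█···█···    
·█·····█···█···█······    
···········█·███······    
·█·█·█████···█·█·██··█    
··█·███·█·█·███·█··█··    
·██··███····█···██····    
······█·█··█···█··█·██    
                          
                          
                          
                          
                          
                          


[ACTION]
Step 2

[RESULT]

Gen: 2                    
········█··███···█····    
······█·····█████·█···    
······█····██·········    
·····██·█·····██······    
███·█······██·█···██··    
█···█·█·██··█·██··██··    
··█····██·████·██·····    
·██····█····█·█·█·····    
··██·····█···██·······    
·█··█·······█··██·····    
··████·····██···█·██··    
··████·········██··█··    
                          
                          
                          
                          
                          
                          


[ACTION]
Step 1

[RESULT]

Gen: 3                    
···········█···███····    
·······█······████····    
······█····██···█·····    
·█···███······██······    
██·██·█·██·██·····██··    
█·█··█··██······████··    
··██··█···█·····██····    
·█·····█·██·····█·····    
···█········█·█·█·····    
·█···█·····██·████····    
·█·········██·····██··    
··█··█·········█████··    
                          
                          
                          
                          
                          
                          


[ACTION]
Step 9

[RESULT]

Gen: 12                   
···············█······    
········█·█···███·····    
··········██·█·███····    
······█··███··█···█···    
·····█·········████···    
·····█··█··█·█████····    
····█······██··█······    
····█·████·██·········    
····█·██····█·········    
········██·█··········    
········██············    
······················    
                          
                          
                          
                          
                          
                          


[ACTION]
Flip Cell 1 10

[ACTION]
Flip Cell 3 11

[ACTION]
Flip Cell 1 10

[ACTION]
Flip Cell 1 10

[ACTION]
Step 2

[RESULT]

Gen: 14                   
···············██·····    
··············██·█····    
·········█·██····██···    
·············██··██···    
····███··█···██··███··    
····█····█··█·█·······    
······██·██·█·█·······    
···██·█··█············    
·····█·█··██··········    
········█·██··········    
········█·█···········    
·········█············    
                          
                          
                          
                          
                          
                          


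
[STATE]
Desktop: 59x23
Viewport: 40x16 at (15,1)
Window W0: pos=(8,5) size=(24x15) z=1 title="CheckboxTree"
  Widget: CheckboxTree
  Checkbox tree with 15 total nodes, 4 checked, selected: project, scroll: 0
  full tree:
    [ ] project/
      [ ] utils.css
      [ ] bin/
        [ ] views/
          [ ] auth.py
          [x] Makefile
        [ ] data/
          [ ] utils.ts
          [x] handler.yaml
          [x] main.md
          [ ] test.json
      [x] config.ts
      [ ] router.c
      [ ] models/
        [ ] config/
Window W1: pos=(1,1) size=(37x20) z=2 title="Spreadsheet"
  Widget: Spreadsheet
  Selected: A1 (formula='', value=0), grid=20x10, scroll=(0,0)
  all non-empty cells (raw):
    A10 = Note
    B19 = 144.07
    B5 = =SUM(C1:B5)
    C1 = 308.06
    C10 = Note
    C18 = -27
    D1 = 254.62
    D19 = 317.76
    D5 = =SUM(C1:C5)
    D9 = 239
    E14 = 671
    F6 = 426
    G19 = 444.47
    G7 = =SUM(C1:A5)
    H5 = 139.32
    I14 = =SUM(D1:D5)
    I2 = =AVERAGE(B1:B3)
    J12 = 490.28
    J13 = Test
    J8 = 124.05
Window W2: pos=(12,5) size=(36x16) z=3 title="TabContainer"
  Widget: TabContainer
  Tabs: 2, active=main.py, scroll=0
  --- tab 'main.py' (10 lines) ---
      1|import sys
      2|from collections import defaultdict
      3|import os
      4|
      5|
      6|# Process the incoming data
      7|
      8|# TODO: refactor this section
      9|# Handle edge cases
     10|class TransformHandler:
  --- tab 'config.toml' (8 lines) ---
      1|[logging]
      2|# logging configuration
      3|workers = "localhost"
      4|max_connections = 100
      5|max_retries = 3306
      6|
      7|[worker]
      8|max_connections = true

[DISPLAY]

━━━━━━━━━━━━━━━━━━━━━━┓                 
                      ┃                 
──────────────────────┨                 
                      ┃                 
━━━━━━━━━━━━━━━━━━━━━━━━━━━━━━━━┓       
abContainer                     ┃       
────────────────────────────────┨       
ain.py]│ config.toml            ┃       
────────────────────────────────┃       
port sys                        ┃       
om collections import defaultdic┃       
port os                         ┃       
                                ┃       
                                ┃       
Process the incoming data       ┃       
                                ┃       


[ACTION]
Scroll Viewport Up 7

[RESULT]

                                        
━━━━━━━━━━━━━━━━━━━━━━┓                 
                      ┃                 
──────────────────────┨                 
                      ┃                 
━━━━━━━━━━━━━━━━━━━━━━━━━━━━━━━━┓       
abContainer                     ┃       
────────────────────────────────┨       
ain.py]│ config.toml            ┃       
────────────────────────────────┃       
port sys                        ┃       
om collections import defaultdic┃       
port os                         ┃       
                                ┃       
                                ┃       
Process the incoming data       ┃       


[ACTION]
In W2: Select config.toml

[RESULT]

                                        
━━━━━━━━━━━━━━━━━━━━━━┓                 
                      ┃                 
──────────────────────┨                 
                      ┃                 
━━━━━━━━━━━━━━━━━━━━━━━━━━━━━━━━┓       
abContainer                     ┃       
────────────────────────────────┨       
ain.py │[config.toml]           ┃       
────────────────────────────────┃       
ogging]                         ┃       
logging configuration           ┃       
rkers = "localhost"             ┃       
x_connections = 100             ┃       
x_retries = 3306                ┃       
                                ┃       


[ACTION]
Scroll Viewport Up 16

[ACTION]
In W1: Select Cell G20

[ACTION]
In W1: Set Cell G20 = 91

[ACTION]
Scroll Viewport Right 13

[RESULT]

                                        
━━━━━━━━━━━━━━━━━━┓                     
                  ┃                     
──────────────────┨                     
                  ┃                     
━━━━━━━━━━━━━━━━━━━━━━━━━━━━┓           
ntainer                     ┃           
────────────────────────────┨           
py │[config.toml]           ┃           
────────────────────────────┃           
ng]                         ┃           
ing configuration           ┃           
s = "localhost"             ┃           
nnections = 100             ┃           
tries = 3306                ┃           
                            ┃           


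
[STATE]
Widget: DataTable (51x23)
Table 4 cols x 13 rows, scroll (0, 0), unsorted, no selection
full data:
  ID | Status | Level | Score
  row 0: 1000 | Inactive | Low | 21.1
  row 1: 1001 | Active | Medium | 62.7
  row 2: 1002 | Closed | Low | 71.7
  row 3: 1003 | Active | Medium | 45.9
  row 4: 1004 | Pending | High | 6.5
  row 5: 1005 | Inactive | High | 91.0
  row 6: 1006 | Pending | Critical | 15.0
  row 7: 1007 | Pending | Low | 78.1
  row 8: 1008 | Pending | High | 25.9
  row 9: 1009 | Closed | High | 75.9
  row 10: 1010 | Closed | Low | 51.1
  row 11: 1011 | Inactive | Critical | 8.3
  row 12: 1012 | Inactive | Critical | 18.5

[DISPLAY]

ID  │Status  │Level   │Score                       
────┼────────┼────────┼─────                       
1000│Inactive│Low     │21.1                        
1001│Active  │Medium  │62.7                        
1002│Closed  │Low     │71.7                        
1003│Active  │Medium  │45.9                        
1004│Pending │High    │6.5                         
1005│Inactive│High    │91.0                        
1006│Pending │Critical│15.0                        
1007│Pending │Low     │78.1                        
1008│Pending │High    │25.9                        
1009│Closed  │High    │75.9                        
1010│Closed  │Low     │51.1                        
1011│Inactive│Critical│8.3                         
1012│Inactive│Critical│18.5                        
                                                   
                                                   
                                                   
                                                   
                                                   
                                                   
                                                   
                                                   


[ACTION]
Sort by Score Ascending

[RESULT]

ID  │Status  │Level   │Scor▲                       
────┼────────┼────────┼─────                       
1004│Pending │High    │6.5                         
1011│Inactive│Critical│8.3                         
1006│Pending │Critical│15.0                        
1012│Inactive│Critical│18.5                        
1000│Inactive│Low     │21.1                        
1008│Pending │High    │25.9                        
1003│Active  │Medium  │45.9                        
1010│Closed  │Low     │51.1                        
1001│Active  │Medium  │62.7                        
1002│Closed  │Low     │71.7                        
1009│Closed  │High    │75.9                        
1007│Pending │Low     │78.1                        
1005│Inactive│High    │91.0                        
                                                   
                                                   
                                                   
                                                   
                                                   
                                                   
                                                   
                                                   


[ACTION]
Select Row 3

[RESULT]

ID  │Status  │Level   │Scor▲                       
────┼────────┼────────┼─────                       
1004│Pending │High    │6.5                         
1011│Inactive│Critical│8.3                         
1006│Pending │Critical│15.0                        
>012│Inactive│Critical│18.5                        
1000│Inactive│Low     │21.1                        
1008│Pending │High    │25.9                        
1003│Active  │Medium  │45.9                        
1010│Closed  │Low     │51.1                        
1001│Active  │Medium  │62.7                        
1002│Closed  │Low     │71.7                        
1009│Closed  │High    │75.9                        
1007│Pending │Low     │78.1                        
1005│Inactive│High    │91.0                        
                                                   
                                                   
                                                   
                                                   
                                                   
                                                   
                                                   
                                                   


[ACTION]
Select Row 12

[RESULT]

ID  │Status  │Level   │Scor▲                       
────┼────────┼────────┼─────                       
1004│Pending │High    │6.5                         
1011│Inactive│Critical│8.3                         
1006│Pending │Critical│15.0                        
1012│Inactive│Critical│18.5                        
1000│Inactive│Low     │21.1                        
1008│Pending │High    │25.9                        
1003│Active  │Medium  │45.9                        
1010│Closed  │Low     │51.1                        
1001│Active  │Medium  │62.7                        
1002│Closed  │Low     │71.7                        
1009│Closed  │High    │75.9                        
1007│Pending │Low     │78.1                        
>005│Inactive│High    │91.0                        
                                                   
                                                   
                                                   
                                                   
                                                   
                                                   
                                                   
                                                   


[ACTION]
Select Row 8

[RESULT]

ID  │Status  │Level   │Scor▲                       
────┼────────┼────────┼─────                       
1004│Pending │High    │6.5                         
1011│Inactive│Critical│8.3                         
1006│Pending │Critical│15.0                        
1012│Inactive│Critical│18.5                        
1000│Inactive│Low     │21.1                        
1008│Pending │High    │25.9                        
1003│Active  │Medium  │45.9                        
1010│Closed  │Low     │51.1                        
>001│Active  │Medium  │62.7                        
1002│Closed  │Low     │71.7                        
1009│Closed  │High    │75.9                        
1007│Pending │Low     │78.1                        
1005│Inactive│High    │91.0                        
                                                   
                                                   
                                                   
                                                   
                                                   
                                                   
                                                   
                                                   
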